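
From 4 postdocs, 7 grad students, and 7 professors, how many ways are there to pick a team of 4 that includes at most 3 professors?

Split by how many professors are chosen (0 through 3).
Sum: C(7,0)·C(11,4) + C(7,1)·C(11,3) + C(7,2)·C(11,2) + C(7,3)·C(11,1) = 330 + 1155 + 1155 + 385 = 3025.

3025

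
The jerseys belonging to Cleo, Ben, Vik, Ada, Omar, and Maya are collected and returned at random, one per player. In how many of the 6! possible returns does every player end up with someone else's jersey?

This is the derangement count D_6: permutations of 6 items with no fixed point.
By inclusion–exclusion this is Σ_{j=0}^{6} (−1)^j C(6,j)·(6−j)!.
Computing: 720 − 720 + 360 − 120 + 30 − 6 + 1 = 265.

265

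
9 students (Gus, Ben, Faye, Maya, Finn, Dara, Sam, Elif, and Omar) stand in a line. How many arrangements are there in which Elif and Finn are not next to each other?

There are 9! = 362880 arrangements in all. If Elif and Finn are adjacent, merging them into one block gives 2·(8)! = 80640 arrangements.
So 362880 − 80640 = 282240 arrangements keep them apart.

282240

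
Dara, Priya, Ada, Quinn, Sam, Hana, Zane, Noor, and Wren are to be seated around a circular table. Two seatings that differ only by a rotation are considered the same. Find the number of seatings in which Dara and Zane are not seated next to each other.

30240

Without the restriction there are (8)! = 40320 seatings.
Those with Dara next to Zane: fuse the pair into one unit and seat 8 units around a circle — 2·(7)! = 10080.
Subtracting, 40320 − 10080 = 30240.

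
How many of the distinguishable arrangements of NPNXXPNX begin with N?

With the first slot taken by N, it remains to arrange the other 7 letters (PNXXPNX).
Those 7 letters have N appearing twice, P appearing twice, and X appearing 3 times, giving (7)!/(3!·2!·2!) = 210.

210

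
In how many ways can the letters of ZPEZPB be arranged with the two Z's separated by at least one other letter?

120

Total arrangements of ZPEZPB: 6!/(2!·2!) = 180.
If the two Z's are adjacent, glue them into one block, leaving 5 items to arrange: (5)!/(2!) = 60 ways.
Hence 180 − 60 = 120.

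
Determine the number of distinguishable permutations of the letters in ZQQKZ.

The 5 letters of ZQQKZ have repeats: Q appearing twice and Z appearing twice.
The number of distinct arrangements is 5!/(2!·2!) = 120/4 = 30.

30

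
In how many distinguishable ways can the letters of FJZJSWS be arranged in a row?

1260

FJZJSWS has 7 letters with J appearing twice and S appearing twice.
The number of distinct arrangements is 7!/(2!·2!) = 5040/4 = 1260.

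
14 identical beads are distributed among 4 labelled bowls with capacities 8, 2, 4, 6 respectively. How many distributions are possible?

60

Without the upper bounds there are C(17,3) = 680 ways to split 14 among 4 bowls.
Subtract solutions that violate a single cap (substitute x_i' = x_i − (cap_i+1)): x_1 ≥ 9 gives C(8,3) = 56; x_2 ≥ 3 gives C(14,3) = 364; x_3 ≥ 5 gives C(12,3) = 220; x_4 ≥ 7 gives C(10,3) = 120. Together 760.
Add back pairs where two caps are both exceeded: 10 + 1 + 0 + 84 + 35 + 10 = 140.
By inclusion–exclusion the count is 680 − 760 + 140 = 60.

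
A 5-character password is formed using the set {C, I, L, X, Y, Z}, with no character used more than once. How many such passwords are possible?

With no repetition, fill the 5 characters in order: 6 choices, then 5, down to 2.
That product is 6 × 5 × 4 × 3 × 2 = 720.

720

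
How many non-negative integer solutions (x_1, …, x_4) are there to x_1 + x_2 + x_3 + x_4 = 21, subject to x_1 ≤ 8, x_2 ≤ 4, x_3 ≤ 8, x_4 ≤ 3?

10

Ignoring the caps, the number of non-negative solutions to x_1+…+x_4 = 21 is C(24,3) = 2024.
Subtract solutions that violate a single cap (substitute x_i' = x_i − (cap_i+1)): x_1 ≥ 9 gives C(15,3) = 455; x_2 ≥ 5 gives C(19,3) = 969; x_3 ≥ 9 gives C(15,3) = 455; x_4 ≥ 4 gives C(20,3) = 1140. Together 3019.
Add back pairs where two caps are both exceeded: 120 + 20 + 165 + 120 + 455 + 165 = 1045.
Subtract triples: 0 + 20 + 0 + 20 = 40.
By inclusion–exclusion the count is 2024 − 3019 + 1045 − 40 = 10.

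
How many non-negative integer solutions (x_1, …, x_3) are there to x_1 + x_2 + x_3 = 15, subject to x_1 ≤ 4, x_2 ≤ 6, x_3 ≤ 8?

10

By stars and bars, unrestricted non-negative solutions to x_1+…+x_3 = 15 number C(15+2,2) = 136.
Subtract solutions that violate a single cap (substitute x_i' = x_i − (cap_i+1)): x_1 ≥ 5 gives C(12,2) = 66; x_2 ≥ 7 gives C(10,2) = 45; x_3 ≥ 9 gives C(8,2) = 28. Together 139.
Add back pairs where two caps are both exceeded: 10 + 3 + 0 = 13.
By inclusion–exclusion the count is 136 − 139 + 13 = 10.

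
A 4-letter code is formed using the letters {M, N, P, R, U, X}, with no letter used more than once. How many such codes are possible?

360

This is a permutation of 4 out of 6: P(6,4) = 6!/2!.
6 × 5 × 4 × 3 = 360.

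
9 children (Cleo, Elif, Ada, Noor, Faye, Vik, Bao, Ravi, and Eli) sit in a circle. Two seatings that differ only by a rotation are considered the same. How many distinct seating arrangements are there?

40320

Fix one person's seat to break rotational symmetry; the remaining 8 people can be arranged in (8)! = 40320 ways.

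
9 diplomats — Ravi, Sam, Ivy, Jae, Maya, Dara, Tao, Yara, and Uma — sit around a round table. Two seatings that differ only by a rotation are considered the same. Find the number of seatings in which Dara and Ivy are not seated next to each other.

All circular seatings of 9 people number (8)! = 40320.
Seatings with Dara beside Ivy: treat them as a block with 2 internal orders, giving 2 × (7)! = 10080.
Subtracting, 40320 − 10080 = 30240.

30240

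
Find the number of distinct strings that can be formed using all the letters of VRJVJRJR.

560

VRJVJRJR has 8 letters with J appearing 3 times, R appearing 3 times, and V appearing twice.
The number of distinct arrangements is 8!/(3!·3!·2!) = 40320/72 = 560.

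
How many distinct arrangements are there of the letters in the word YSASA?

30

The 5 letters of YSASA have repeats: A appearing twice and S appearing twice.
The number of distinct arrangements is 5!/(2!·2!) = 120/4 = 30.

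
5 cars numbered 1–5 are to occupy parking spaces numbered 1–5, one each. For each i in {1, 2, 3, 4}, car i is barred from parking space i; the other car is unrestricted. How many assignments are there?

Let Aᵢ (for 1 ≤ i ≤ 4) be the placements that put car i in its forbidden parking space. Any j of these fix j positions, leaving (5−j)! ways to fill the rest, and there are C(4,j) ways to pick which j.
By inclusion–exclusion, the number of valid placements is Σ_{j=0}^{4} (−1)^j C(4,j)·(5−j)!.
Computing: 120 − 96 + 36 − 8 + 1 = 53.

53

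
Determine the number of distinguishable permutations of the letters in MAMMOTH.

840

Letter multiplicities in MAMMOTH: A×1, H×1, M×3, O×1, T×1.
The number of distinct arrangements is 7!/(3!) = 5040/6 = 840.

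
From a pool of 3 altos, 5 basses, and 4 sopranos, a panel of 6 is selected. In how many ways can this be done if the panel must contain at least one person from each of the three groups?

Unrestricted: C(12,6) = 924 ways to pick any 6 of the 12.
Subtract selections that omit an entire group: no altos → C(9,6) = 84; no basses → C(7,6) = 7; no sopranos → C(8,6) = 28.
Add back selections omitting two groups (i.e. drawn from a single group): C(3,6) + C(5,6) + C(4,6) = 0.
By inclusion–exclusion: 924 − 119 + 0 = 805.

805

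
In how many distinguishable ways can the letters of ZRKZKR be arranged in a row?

ZRKZKR has 6 letters with K appearing twice, R appearing twice, and Z appearing twice.
So there are 6! / (2!·2!·2!) = 90 distinguishable arrangements.

90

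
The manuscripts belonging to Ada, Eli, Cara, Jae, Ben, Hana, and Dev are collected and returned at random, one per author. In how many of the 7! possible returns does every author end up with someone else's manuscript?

1854

This is the derangement count D_7: permutations of 7 items with no fixed point.
By inclusion–exclusion this is Σ_{j=0}^{7} (−1)^j C(7,j)·(7−j)!.
Computing: 5040 − 5040 + 2520 − 840 + 210 − 42 + 7 − 1 = 1854.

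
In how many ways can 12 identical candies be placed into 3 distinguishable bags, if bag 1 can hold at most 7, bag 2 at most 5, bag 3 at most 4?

15

Ignoring the caps, the number of non-negative solutions to x_1+…+x_3 = 12 is C(14,2) = 91.
Subtract solutions that violate a single cap (substitute x_i' = x_i − (cap_i+1)): x_1 ≥ 8 gives C(6,2) = 15; x_2 ≥ 6 gives C(8,2) = 28; x_3 ≥ 5 gives C(9,2) = 36. Together 79.
Add back pairs where two caps are both exceeded: 0 + 0 + 3 = 3.
By inclusion–exclusion the count is 91 − 79 + 3 = 15.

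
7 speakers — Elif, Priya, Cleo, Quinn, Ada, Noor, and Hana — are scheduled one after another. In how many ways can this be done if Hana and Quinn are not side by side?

Of the 7! = 5040 arrangements, those with Hana and Quinn adjacent number 2 × 6! = 1440 (treat the pair as a block with 2 internal orders).
So 5040 − 1440 = 3600 arrangements keep them apart.

3600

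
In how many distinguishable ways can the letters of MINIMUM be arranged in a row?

MINIMUM has 7 letters with I appearing twice and M appearing 3 times.
Dividing 7! = 5040 by 3!·2! = 12 for the repeated letters gives 420.

420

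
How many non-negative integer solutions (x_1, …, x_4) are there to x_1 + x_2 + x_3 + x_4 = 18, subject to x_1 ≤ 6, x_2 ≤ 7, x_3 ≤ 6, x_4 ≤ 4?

55

By stars and bars, unrestricted non-negative solutions to x_1+…+x_4 = 18 number C(18+3,3) = 1330.
Subtract solutions that violate a single cap (substitute x_i' = x_i − (cap_i+1)): x_1 ≥ 7 gives C(14,3) = 364; x_2 ≥ 8 gives C(13,3) = 286; x_3 ≥ 7 gives C(14,3) = 364; x_4 ≥ 5 gives C(16,3) = 560. Together 1574.
Add back pairs where two caps are both exceeded: 20 + 35 + 84 + 20 + 56 + 84 = 299.
By inclusion–exclusion the count is 1330 − 1574 + 299 = 55.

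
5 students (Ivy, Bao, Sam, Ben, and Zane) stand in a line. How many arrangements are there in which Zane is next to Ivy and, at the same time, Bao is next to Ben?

Treat {Zane,Ivy} as one block (2 orders) and {Bao,Ben} as another (2 orders).
That leaves 3 units to arrange: 2 × 2 × 3! = 4 × 6 = 24.

24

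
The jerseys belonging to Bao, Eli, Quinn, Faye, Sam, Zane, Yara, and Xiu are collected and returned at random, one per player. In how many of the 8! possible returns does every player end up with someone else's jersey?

This is the derangement count D_8: permutations of 8 items with no fixed point.
By inclusion–exclusion this is Σ_{j=0}^{8} (−1)^j C(8,j)·(8−j)!.
Computing: 40320 − 40320 + 20160 − 6720 + 1680 − 336 + 56 − 8 + 1 = 14833.

14833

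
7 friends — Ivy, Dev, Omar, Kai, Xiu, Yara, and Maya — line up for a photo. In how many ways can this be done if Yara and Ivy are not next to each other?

There are 7! = 5040 arrangements in all. If Yara and Ivy are adjacent, merging them into one block gives 2·(6)! = 1440 arrangements.
Complementary counting: 5040 − 1440 = 3600.

3600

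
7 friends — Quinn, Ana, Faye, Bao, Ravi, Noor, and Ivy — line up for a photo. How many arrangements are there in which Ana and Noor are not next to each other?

3600

There are 7! = 5040 arrangements in all. If Ana and Noor are adjacent, merging them into one block gives 2·(6)! = 1440 arrangements.
Complementary counting: 5040 − 1440 = 3600.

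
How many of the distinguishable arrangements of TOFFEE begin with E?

60

With the first slot taken by E, it remains to arrange the other 5 letters (TOFFE).
Those 5 letters have F appearing twice, giving (5)!/(2!) = 60.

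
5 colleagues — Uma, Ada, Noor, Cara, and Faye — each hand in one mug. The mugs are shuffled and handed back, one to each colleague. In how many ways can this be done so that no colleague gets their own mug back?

44

This is the derangement count D_5: permutations of 5 items with no fixed point.
By inclusion–exclusion this is Σ_{j=0}^{5} (−1)^j C(5,j)·(5−j)!.
Computing: 120 − 120 + 60 − 20 + 5 − 1 = 44.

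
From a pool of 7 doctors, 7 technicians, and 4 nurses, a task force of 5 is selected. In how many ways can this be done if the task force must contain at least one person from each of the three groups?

5684

Total 5-person selections from all 18: C(18,5) = 8568.
Subtract selections that omit an entire group: no doctors → C(11,5) = 462; no technicians → C(11,5) = 462; no nurses → C(14,5) = 2002.
Add back selections omitting two groups (i.e. drawn from a single group): C(7,5) + C(7,5) + C(4,5) = 42.
By inclusion–exclusion: 8568 − 2926 + 42 = 5684.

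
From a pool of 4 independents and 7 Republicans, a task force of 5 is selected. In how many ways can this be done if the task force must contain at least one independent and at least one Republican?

441

Unrestricted: C(11,5) = 462 ways to pick any 5 of the 11.
Selections missing a whole group: no independents → C(7,5) = 21; no Republicans → C(4,5) = 0.
Both groups omitted at once is impossible, so 462 − 21 = 441.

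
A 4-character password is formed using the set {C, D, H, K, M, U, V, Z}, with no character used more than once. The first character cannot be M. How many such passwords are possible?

1470

The first character has 8−1 = 7 choices (anything except M).
The remaining 3 characters are filled from the other 7 symbols without repetition: 7 × 6 × 5 = 210.
Total: 7 × 210 = 1470.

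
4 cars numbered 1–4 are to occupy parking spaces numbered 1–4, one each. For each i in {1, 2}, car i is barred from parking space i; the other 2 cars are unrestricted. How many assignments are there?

14

Let Aᵢ (for i ∈ {1, 2}) be the placements that put car i in its forbidden parking space. Any j of these fix j positions, leaving (4−j)! ways to fill the rest, and there are C(2,j) ways to pick which j.
By inclusion–exclusion, the number of valid placements is Σ_{j=0}^{2} (−1)^j C(2,j)·(4−j)!.
Computing: 24 − 12 + 2 = 14.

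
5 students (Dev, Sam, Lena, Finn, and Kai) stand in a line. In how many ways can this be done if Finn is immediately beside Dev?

48

Treat {Finn, Dev} as a single unit. There are 4 units to order, and the pair itself can be ordered 2 ways.
That gives 2 × 4! = 2 × 24 = 48.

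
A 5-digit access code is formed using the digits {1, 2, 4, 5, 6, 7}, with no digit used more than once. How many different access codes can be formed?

720

This is a permutation of 5 out of 6: P(6,5) = 6!/1!.
6 × 5 × 4 × 3 × 2 = 720.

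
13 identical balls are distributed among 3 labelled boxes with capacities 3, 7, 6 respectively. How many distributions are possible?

10

Without the upper bounds there are C(15,2) = 105 ways to split 13 among 3 boxes.
Subtract solutions that violate a single cap (substitute x_i' = x_i − (cap_i+1)): x_1 ≥ 4 gives C(11,2) = 55; x_2 ≥ 8 gives C(7,2) = 21; x_3 ≥ 7 gives C(8,2) = 28. Together 104.
Add back pairs where two caps are both exceeded: 3 + 6 + 0 = 9.
By inclusion–exclusion the count is 105 − 104 + 9 = 10.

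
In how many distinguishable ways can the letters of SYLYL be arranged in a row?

The 5 letters of SYLYL have repeats: L appearing twice and Y appearing twice.
So there are 5! / (2!·2!) = 30 distinguishable arrangements.

30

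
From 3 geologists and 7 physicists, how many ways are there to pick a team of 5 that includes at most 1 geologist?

126

Split by how many geologists are chosen (0 through 1).
Sum: C(3,0)·C(7,5) + C(3,1)·C(7,4) = 21 + 105 = 126.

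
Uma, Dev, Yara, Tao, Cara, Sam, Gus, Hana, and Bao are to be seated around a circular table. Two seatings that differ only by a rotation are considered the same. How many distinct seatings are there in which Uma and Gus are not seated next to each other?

30240

All circular seatings of 9 people number (8)! = 40320.
Those with Uma next to Gus: fuse the pair into one unit and seat 8 units around a circle — 2·(7)! = 10080.
Subtracting, 40320 − 10080 = 30240.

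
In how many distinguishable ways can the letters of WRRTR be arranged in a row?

WRRTR has 5 letters with R appearing 3 times.
So there are 5! / (3!) = 20 distinguishable arrangements.

20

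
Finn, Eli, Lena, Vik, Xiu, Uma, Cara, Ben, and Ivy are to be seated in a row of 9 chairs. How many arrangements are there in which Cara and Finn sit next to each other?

Glue Cara and Finn into one block (2 internal orders), leaving 8 units to arrange in a row.
That gives 2 × 8! = 2 × 40320 = 80640.

80640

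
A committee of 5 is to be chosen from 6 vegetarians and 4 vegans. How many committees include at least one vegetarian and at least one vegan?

246

With no constraint there are C(10,5) = 252 possible selections.
Selections missing a whole group: no vegetarians → C(4,5) = 0; no vegans → C(6,5) = 6.
Both groups omitted at once is impossible, so 252 − 6 = 246.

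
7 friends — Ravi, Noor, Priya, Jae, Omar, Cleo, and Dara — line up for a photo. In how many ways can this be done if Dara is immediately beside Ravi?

1440

Glue Dara and Ravi into one block (2 internal orders), leaving 6 units to arrange in a row.
That gives 2 × 6! = 2 × 720 = 1440.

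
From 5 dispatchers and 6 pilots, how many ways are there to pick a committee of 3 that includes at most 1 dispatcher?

95

Split by how many dispatchers are chosen (0 through 1).
Sum: C(5,0)·C(6,3) + C(5,1)·C(6,2) = 20 + 75 = 95.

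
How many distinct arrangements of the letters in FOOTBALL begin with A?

Fix A in the first position and arrange the remaining 7 letters.
Those 7 letters have L appearing twice and O appearing twice, giving (7)!/(2!·2!) = 1260.

1260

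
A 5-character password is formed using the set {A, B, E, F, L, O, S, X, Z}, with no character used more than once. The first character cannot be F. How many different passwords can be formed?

The first character has 9−1 = 8 choices (anything except F).
The remaining 4 characters are filled from the other 8 symbols without repetition: 8 × 7 × 6 × 5 = 1680.
Total: 8 × 1680 = 13440.

13440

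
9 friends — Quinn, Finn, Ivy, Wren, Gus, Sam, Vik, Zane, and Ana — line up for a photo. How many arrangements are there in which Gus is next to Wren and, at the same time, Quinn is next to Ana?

20160

Treat {Gus,Wren} as one block (2 orders) and {Quinn,Ana} as another (2 orders).
That leaves 7 units to arrange: 2 × 2 × 7! = 4 × 5040 = 20160.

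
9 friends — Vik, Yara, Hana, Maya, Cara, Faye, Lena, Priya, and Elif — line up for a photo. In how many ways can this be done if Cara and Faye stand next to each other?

Treat {Cara, Faye} as a single unit. There are 8 units to order, and the pair itself can be ordered 2 ways.
That gives 2 × 8! = 2 × 40320 = 80640.

80640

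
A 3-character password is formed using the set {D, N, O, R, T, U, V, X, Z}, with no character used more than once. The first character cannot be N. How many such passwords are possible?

448

The first character has 9−1 = 8 choices (anything except N).
The remaining 2 characters are filled from the other 8 symbols without repetition: 8 × 7 = 56.
Total: 8 × 56 = 448.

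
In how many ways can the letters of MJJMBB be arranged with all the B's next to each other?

30

Treat the 2 copies of B as a single block. The multiset to arrange is then {BB, J, J, M, M}, 5 items in all.
That gives (5)!/(2!·2!) = 30 arrangements.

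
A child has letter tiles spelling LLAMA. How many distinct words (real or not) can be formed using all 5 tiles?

30

The 5 letters of LLAMA have repeats: A appearing twice and L appearing twice.
So there are 5! / (2!·2!) = 30 distinguishable arrangements.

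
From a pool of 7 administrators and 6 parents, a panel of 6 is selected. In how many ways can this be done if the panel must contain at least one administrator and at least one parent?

1708

With no constraint there are C(13,6) = 1716 possible selections.
Selections missing a whole group: no administrators → C(6,6) = 1; no parents → C(7,6) = 7.
Both groups omitted at once is impossible, so 1716 − 8 = 1708.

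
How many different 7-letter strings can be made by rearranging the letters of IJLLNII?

The 7 letters of IJLLNII have repeats: I appearing 3 times and L appearing twice.
So there are 7! / (3!·2!) = 420 distinguishable arrangements.

420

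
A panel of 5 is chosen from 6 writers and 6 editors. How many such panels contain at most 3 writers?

Split by how many writers are chosen (0 through 3).
Sum: C(6,0)·C(6,5) + C(6,1)·C(6,4) + C(6,2)·C(6,3) + C(6,3)·C(6,2) = 6 + 90 + 300 + 300 = 696.

696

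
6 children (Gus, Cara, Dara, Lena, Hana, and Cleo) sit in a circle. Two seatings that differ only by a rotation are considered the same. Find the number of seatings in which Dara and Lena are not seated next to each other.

72

All circular seatings of 6 people number (5)! = 120.
Seatings with Dara beside Lena: treat them as a block with 2 internal orders, giving 2 × (4)! = 48.
Subtracting, 120 − 48 = 72.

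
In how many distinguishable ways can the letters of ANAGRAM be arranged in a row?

840

ANAGRAM has 7 letters with A appearing 3 times.
So there are 7! / (3!) = 840 distinguishable arrangements.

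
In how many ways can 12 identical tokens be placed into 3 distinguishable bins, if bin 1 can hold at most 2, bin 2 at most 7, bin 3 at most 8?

15

By stars and bars, unrestricted non-negative solutions to x_1+…+x_3 = 12 number C(12+2,2) = 91.
Subtract solutions that violate a single cap (substitute x_i' = x_i − (cap_i+1)): x_1 ≥ 3 gives C(11,2) = 55; x_2 ≥ 8 gives C(6,2) = 15; x_3 ≥ 9 gives C(5,2) = 10. Together 80.
Add back pairs where two caps are both exceeded: 3 + 1 + 0 = 4.
By inclusion–exclusion the count is 91 − 80 + 4 = 15.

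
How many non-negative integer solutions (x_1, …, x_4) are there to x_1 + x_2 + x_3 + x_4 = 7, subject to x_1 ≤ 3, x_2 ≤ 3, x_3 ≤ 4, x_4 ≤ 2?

Without the upper bounds there are C(10,3) = 120 ways to split 7 among 4 variables.
Subtract solutions that violate a single cap (substitute x_i' = x_i − (cap_i+1)): x_1 ≥ 4 gives C(6,3) = 20; x_2 ≥ 4 gives C(6,3) = 20; x_3 ≥ 5 gives C(5,3) = 10; x_4 ≥ 3 gives C(7,3) = 35. Together 85.
Add back pairs where two caps are both exceeded: 0 + 0 + 1 + 0 + 1 + 0 = 2.
By inclusion–exclusion the count is 120 − 85 + 2 = 37.

37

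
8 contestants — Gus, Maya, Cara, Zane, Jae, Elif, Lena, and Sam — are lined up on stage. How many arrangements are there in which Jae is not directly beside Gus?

There are 8! = 40320 arrangements in all. If Jae and Gus are adjacent, merging them into one block gives 2·(7)! = 10080 arrangements.
Complementary counting: 40320 − 10080 = 30240.

30240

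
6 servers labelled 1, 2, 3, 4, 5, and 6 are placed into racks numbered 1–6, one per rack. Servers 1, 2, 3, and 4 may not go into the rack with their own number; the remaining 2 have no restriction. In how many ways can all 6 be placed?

Let Aᵢ (for 1 ≤ i ≤ 4) be the placements that put server i in its forbidden rack. Any j of these fix j positions, leaving (6−j)! ways to fill the rest, and there are C(4,j) ways to pick which j.
By inclusion–exclusion, the number of valid placements is Σ_{j=0}^{4} (−1)^j C(4,j)·(6−j)!.
Computing: 720 − 480 + 144 − 24 + 2 = 362.

362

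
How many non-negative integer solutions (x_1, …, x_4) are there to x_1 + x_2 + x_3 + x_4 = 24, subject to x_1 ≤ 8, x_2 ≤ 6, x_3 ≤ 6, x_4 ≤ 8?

By stars and bars, unrestricted non-negative solutions to x_1+…+x_4 = 24 number C(24+3,3) = 2925.
Subtract solutions that violate a single cap (substitute x_i' = x_i − (cap_i+1)): x_1 ≥ 9 gives C(18,3) = 816; x_2 ≥ 7 gives C(20,3) = 1140; x_3 ≥ 7 gives C(20,3) = 1140; x_4 ≥ 9 gives C(18,3) = 816. Together 3912.
Add back pairs where two caps are both exceeded: 165 + 165 + 84 + 286 + 165 + 165 = 1030.
Subtract triples: 4 + 0 + 0 + 4 = 8.
By inclusion–exclusion the count is 2925 − 3912 + 1030 − 8 = 35.

35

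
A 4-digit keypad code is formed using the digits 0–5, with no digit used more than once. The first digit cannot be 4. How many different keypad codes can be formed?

300

The first digit has 6−1 = 5 choices (anything except 4).
The remaining 3 digits are filled from the other 5 symbols without repetition: 5 × 4 × 3 = 60.
Total: 5 × 60 = 300.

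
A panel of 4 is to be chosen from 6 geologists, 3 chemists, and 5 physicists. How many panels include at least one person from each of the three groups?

With no constraint there are C(14,4) = 1001 possible selections.
Subtract selections that omit an entire group: no geologists → C(8,4) = 70; no chemists → C(11,4) = 330; no physicists → C(9,4) = 126.
Add back selections omitting two groups (i.e. drawn from a single group): C(6,4) + C(3,4) + C(5,4) = 20.
By inclusion–exclusion: 1001 − 526 + 20 = 495.

495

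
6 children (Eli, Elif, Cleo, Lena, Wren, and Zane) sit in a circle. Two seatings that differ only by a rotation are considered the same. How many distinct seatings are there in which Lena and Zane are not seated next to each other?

72

Without the restriction there are (5)! = 120 seatings.
Those with Lena next to Zane: fuse the pair into one unit and seat 5 units around a circle — 2·(4)! = 48.
Subtracting, 120 − 48 = 72.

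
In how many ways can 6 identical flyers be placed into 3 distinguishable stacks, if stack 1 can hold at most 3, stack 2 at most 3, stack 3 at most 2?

By stars and bars, unrestricted non-negative solutions to x_1+…+x_3 = 6 number C(6+2,2) = 28.
Subtract solutions that violate a single cap (substitute x_i' = x_i − (cap_i+1)): x_1 ≥ 4 gives C(4,2) = 6; x_2 ≥ 4 gives C(4,2) = 6; x_3 ≥ 3 gives C(5,2) = 10. Together 22.
No two caps can be exceeded simultaneously, so the pair terms are all 0.
By inclusion–exclusion the count is 28 − 22 + 0 = 6.

6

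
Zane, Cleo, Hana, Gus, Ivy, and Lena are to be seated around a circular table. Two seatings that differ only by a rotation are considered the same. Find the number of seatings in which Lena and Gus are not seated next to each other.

72

Without the restriction there are (5)! = 120 seatings.
Those with Lena next to Gus: fuse the pair into one unit and seat 5 units around a circle — 2·(4)! = 48.
Subtracting, 120 − 48 = 72.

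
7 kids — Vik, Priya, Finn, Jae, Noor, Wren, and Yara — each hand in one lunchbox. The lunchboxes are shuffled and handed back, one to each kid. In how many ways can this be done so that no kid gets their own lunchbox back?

This is the derangement count D_7: permutations of 7 items with no fixed point.
By inclusion–exclusion this is Σ_{j=0}^{7} (−1)^j C(7,j)·(7−j)!.
Computing: 5040 − 5040 + 2520 − 840 + 210 − 42 + 7 − 1 = 1854.

1854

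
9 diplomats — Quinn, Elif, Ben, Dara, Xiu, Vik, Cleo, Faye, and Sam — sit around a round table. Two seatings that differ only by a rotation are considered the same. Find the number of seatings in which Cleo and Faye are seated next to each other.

Treat {Cleo, Faye} as one unit (2 internal orders) and seat the resulting 8 units around the table: (7)! circular arrangements.
So 2 × (7)! = 2 × 5040 = 10080.

10080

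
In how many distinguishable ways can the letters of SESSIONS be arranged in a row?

1680

SESSIONS has 8 letters with S appearing 4 times.
The number of distinct arrangements is 8!/(4!) = 40320/24 = 1680.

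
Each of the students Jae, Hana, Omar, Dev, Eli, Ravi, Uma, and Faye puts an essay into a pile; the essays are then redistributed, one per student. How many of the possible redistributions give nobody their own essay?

Count assignments avoiding every fixed point. For any j of the 8 students fixed to their own essay, the other 8−j can be arranged in (8−j)! ways.
By inclusion–exclusion this is Σ_{j=0}^{8} (−1)^j C(8,j)·(8−j)!.
Computing: 40320 − 40320 + 20160 − 6720 + 1680 − 336 + 56 − 8 + 1 = 14833.

14833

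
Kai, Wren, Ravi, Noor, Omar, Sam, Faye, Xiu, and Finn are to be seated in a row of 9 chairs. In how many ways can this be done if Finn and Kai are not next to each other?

There are 9! = 362880 arrangements in all. If Finn and Kai are adjacent, merging them into one block gives 2·(8)! = 80640 arrangements.
Complementary counting: 362880 − 80640 = 282240.

282240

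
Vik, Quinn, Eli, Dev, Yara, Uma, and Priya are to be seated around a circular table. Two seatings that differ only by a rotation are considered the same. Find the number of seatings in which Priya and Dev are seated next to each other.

240

Glue Priya and Dev into a block (2 internal orders). Seating 6 units around a circle gives (5)! arrangements.
So 2 × (5)! = 2 × 120 = 240.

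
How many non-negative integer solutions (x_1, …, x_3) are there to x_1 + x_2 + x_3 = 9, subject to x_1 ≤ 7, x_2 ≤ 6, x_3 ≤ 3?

25

Ignoring the caps, the number of non-negative solutions to x_1+…+x_3 = 9 is C(11,2) = 55.
Subtract solutions that violate a single cap (substitute x_i' = x_i − (cap_i+1)): x_1 ≥ 8 gives C(3,2) = 3; x_2 ≥ 7 gives C(4,2) = 6; x_3 ≥ 4 gives C(7,2) = 21. Together 30.
No two caps can be exceeded simultaneously, so the pair terms are all 0.
By inclusion–exclusion the count is 55 − 30 + 0 = 25.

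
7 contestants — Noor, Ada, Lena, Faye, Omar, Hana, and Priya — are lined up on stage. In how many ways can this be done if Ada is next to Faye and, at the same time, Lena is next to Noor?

Treat {Ada,Faye} as one block (2 orders) and {Lena,Noor} as another (2 orders).
That leaves 5 units to arrange: 2 × 2 × 5! = 4 × 120 = 480.

480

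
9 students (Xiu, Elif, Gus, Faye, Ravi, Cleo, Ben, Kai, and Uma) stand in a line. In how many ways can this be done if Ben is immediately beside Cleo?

Place the 7 others and the Ben-Cleo pair as 8 objects in a line; the pair has 2 internal arrangements.
So the count is 2·(8)! = 80640.

80640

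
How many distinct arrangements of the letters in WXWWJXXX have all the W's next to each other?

30

Treat the 3 copies of W as a single block. The multiset to arrange is then {WWW, J, X, X, X, X}, 6 items in all.
That gives (6)!/(4!) = 30 arrangements.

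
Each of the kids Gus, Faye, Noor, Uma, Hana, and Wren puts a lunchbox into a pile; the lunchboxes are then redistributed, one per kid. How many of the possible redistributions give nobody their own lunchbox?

265

Count assignments avoiding every fixed point. For any j of the 6 kids fixed to their own lunchbox, the other 6−j can be arranged in (6−j)! ways.
By inclusion–exclusion this is Σ_{j=0}^{6} (−1)^j C(6,j)·(6−j)!.
Computing: 720 − 720 + 360 − 120 + 30 − 6 + 1 = 265.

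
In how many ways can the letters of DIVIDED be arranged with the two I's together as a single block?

120

Treat the 2 copies of I as a single block. The multiset to arrange is then {II, D, D, D, E, V}, 6 items in all.
That gives (6)!/(3!) = 120 arrangements.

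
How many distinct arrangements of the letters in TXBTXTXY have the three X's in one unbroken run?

120

Treat the 3 copies of X as a single block. The multiset to arrange is then {XXX, B, T, T, T, Y}, 6 items in all.
That gives (6)!/(3!) = 120 arrangements.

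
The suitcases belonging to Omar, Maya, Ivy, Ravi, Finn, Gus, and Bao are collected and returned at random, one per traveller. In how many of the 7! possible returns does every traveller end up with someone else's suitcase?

1854

This is the derangement count D_7: permutations of 7 items with no fixed point.
By inclusion–exclusion this is Σ_{j=0}^{7} (−1)^j C(7,j)·(7−j)!.
Computing: 5040 − 5040 + 2520 − 840 + 210 − 42 + 7 − 1 = 1854.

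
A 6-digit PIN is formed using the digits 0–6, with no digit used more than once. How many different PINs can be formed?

This is a permutation of 6 out of 7: P(7,6) = 7!/1!.
That product is 7 × 6 × 5 × 4 × 3 × 2 = 5040.

5040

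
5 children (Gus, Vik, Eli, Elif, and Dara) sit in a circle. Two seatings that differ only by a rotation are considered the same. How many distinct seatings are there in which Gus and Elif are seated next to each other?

Treat {Gus, Elif} as one unit (2 internal orders) and seat the resulting 4 units around the table: (3)! circular arrangements.
So 2 × (3)! = 2 × 6 = 12.

12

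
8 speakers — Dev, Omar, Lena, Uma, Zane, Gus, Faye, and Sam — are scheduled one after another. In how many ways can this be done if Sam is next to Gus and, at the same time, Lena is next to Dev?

2880

Treat {Sam,Gus} as one block (2 orders) and {Lena,Dev} as another (2 orders).
That leaves 6 units to arrange: 2 × 2 × 6! = 4 × 720 = 2880.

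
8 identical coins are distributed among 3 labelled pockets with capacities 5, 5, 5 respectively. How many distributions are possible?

Without the upper bounds there are C(10,2) = 45 ways to split 8 among 3 pockets.
Subtract solutions that violate a single cap (substitute x_i' = x_i − (cap_i+1)): x_1 ≥ 6 gives C(4,2) = 6; x_2 ≥ 6 gives C(4,2) = 6; x_3 ≥ 6 gives C(4,2) = 6. Together 18.
No two caps can be exceeded simultaneously, so the pair terms are all 0.
By inclusion–exclusion the count is 45 − 18 + 0 = 27.

27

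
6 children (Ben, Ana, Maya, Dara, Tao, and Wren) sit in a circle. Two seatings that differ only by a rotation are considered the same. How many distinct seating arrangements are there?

120

Around a circle, 6 distinct people have 6!/6 = (5)! = 120 rotationally distinct seatings.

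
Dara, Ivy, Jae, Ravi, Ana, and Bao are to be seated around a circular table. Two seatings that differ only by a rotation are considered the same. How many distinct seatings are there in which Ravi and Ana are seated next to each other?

Glue Ravi and Ana into a block (2 internal orders). Seating 5 units around a circle gives (4)! arrangements.
So 2 × (4)! = 2 × 24 = 48.

48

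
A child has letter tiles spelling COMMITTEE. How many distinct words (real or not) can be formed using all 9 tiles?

COMMITTEE has 9 letters with E appearing twice, M appearing twice, and T appearing twice.
The number of distinct arrangements is 9!/(2!·2!·2!) = 362880/8 = 45360.

45360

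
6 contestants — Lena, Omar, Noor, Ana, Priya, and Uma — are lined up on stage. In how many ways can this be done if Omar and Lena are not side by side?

Of the 6! = 720 arrangements, those with Omar and Lena adjacent number 2 × 5! = 240 (treat the pair as a block with 2 internal orders).
So 720 − 240 = 480 arrangements keep them apart.

480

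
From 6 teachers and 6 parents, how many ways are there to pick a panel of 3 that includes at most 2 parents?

200

Split by how many parents are chosen (0 through 2).
Sum: C(6,0)·C(6,3) + C(6,1)·C(6,2) + C(6,2)·C(6,1) = 20 + 90 + 90 = 200.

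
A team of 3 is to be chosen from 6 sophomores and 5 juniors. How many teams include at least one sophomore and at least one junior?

135

Total 3-person selections from all 11: C(11,3) = 165.
Selections missing a whole group: no sophomores → C(5,3) = 10; no juniors → C(6,3) = 20.
Both groups omitted at once is impossible, so 165 − 30 = 135.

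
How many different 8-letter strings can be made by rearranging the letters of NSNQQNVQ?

NSNQQNVQ has 8 letters with N appearing 3 times and Q appearing 3 times.
So there are 8! / (3!·3!) = 1120 distinguishable arrangements.

1120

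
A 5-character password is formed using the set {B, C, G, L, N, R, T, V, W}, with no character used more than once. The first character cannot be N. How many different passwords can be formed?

13440

The first character has 9−1 = 8 choices (anything except N).
The remaining 4 characters are filled from the other 8 symbols without repetition: 8 × 7 × 6 × 5 = 1680.
Total: 8 × 1680 = 13440.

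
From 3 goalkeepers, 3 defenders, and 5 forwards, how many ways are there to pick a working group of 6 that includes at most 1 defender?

196

Split by how many defenders are chosen (0 through 1).
Sum: C(3,0)·C(8,6) + C(3,1)·C(8,5) = 28 + 168 = 196.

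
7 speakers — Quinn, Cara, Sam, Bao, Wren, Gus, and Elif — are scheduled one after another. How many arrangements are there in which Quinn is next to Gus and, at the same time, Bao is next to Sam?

Treat {Quinn,Gus} as one block (2 orders) and {Bao,Sam} as another (2 orders).
That leaves 5 units to arrange: 2 × 2 × 5! = 4 × 120 = 480.

480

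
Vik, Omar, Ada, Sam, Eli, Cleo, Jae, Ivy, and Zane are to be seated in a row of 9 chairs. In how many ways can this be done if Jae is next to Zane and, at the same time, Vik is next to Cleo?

20160

Treat {Jae,Zane} as one block (2 orders) and {Vik,Cleo} as another (2 orders).
That leaves 7 units to arrange: 2 × 2 × 7! = 4 × 5040 = 20160.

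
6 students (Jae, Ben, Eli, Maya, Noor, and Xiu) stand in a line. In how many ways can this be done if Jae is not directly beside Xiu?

480

There are 6! = 720 arrangements in all. If Jae and Xiu are adjacent, merging them into one block gives 2·(5)! = 240 arrangements.
Complementary counting: 720 − 240 = 480.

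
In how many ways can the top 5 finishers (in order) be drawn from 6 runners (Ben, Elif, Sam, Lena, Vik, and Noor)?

There are 6 choices for 1st place, 5 for 2nd, and so on down to 2 for position 5.
That gives 6 × 5 × 4 × 3 × 2 = 720.

720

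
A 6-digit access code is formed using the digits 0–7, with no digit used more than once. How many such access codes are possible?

20160

This is a permutation of 6 out of 8: P(8,6) = 8!/2!.
8 × 7 × 6 × 5 × 4 × 3 = 20160.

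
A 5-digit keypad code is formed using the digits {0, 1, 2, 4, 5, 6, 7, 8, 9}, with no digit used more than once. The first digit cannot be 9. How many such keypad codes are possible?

13440

The first digit has 9−1 = 8 choices (anything except 9).
The remaining 4 digits are filled from the other 8 symbols without repetition: 8 × 7 × 6 × 5 = 1680.
Total: 8 × 1680 = 13440.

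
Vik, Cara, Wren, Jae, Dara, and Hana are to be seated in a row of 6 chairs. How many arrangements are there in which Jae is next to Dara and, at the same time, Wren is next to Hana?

Treat {Jae,Dara} as one block (2 orders) and {Wren,Hana} as another (2 orders).
That leaves 4 units to arrange: 2 × 2 × 4! = 4 × 24 = 96.

96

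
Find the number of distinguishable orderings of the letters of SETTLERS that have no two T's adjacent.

There are 8!/(2!·2!·2!) = 5040 arrangements of SETTLERS in total.
If the two T's are adjacent, glue them into one block, leaving 7 items to arrange: (7)!/(2!·2!) = 1260 ways.
Hence 5040 − 1260 = 3780.

3780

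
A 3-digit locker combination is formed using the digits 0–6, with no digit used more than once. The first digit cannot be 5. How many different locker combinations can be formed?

180

The first digit has 7−1 = 6 choices (anything except 5).
The remaining 2 digits are filled from the other 6 symbols without repetition: 6 × 5 = 30.
Total: 6 × 30 = 180.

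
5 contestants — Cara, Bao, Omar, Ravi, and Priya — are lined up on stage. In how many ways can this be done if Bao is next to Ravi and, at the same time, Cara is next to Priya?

24

Treat {Bao,Ravi} as one block (2 orders) and {Cara,Priya} as another (2 orders).
That leaves 3 units to arrange: 2 × 2 × 3! = 4 × 6 = 24.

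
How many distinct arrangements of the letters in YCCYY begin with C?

With the first slot taken by C, it remains to arrange the other 4 letters (YCYY).
Those 4 letters have Y appearing 3 times, giving (4)!/(3!) = 4.

4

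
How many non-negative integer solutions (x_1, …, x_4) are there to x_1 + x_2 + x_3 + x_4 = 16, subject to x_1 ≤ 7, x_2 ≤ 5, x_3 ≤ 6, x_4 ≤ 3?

Ignoring the caps, the number of non-negative solutions to x_1+…+x_4 = 16 is C(19,3) = 969.
Subtract solutions that violate a single cap (substitute x_i' = x_i − (cap_i+1)): x_1 ≥ 8 gives C(11,3) = 165; x_2 ≥ 6 gives C(13,3) = 286; x_3 ≥ 7 gives C(12,3) = 220; x_4 ≥ 4 gives C(15,3) = 455. Together 1126.
Add back pairs where two caps are both exceeded: 10 + 4 + 35 + 20 + 84 + 56 = 209.
By inclusion–exclusion the count is 969 − 1126 + 209 = 52.

52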